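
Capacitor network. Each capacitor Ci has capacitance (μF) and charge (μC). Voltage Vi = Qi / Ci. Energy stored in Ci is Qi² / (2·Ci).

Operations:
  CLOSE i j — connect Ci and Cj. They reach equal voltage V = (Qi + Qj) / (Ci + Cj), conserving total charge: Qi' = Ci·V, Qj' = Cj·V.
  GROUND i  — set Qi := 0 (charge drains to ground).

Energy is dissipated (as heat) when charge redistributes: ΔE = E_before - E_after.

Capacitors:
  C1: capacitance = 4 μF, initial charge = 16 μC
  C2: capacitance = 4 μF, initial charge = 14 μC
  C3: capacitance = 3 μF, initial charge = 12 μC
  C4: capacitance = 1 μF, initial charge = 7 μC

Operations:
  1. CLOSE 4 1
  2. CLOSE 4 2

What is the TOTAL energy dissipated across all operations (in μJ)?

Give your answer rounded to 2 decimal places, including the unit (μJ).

Initial: C1(4μF, Q=16μC, V=4.00V), C2(4μF, Q=14μC, V=3.50V), C3(3μF, Q=12μC, V=4.00V), C4(1μF, Q=7μC, V=7.00V)
Op 1: CLOSE 4-1: Q_total=23.00, C_total=5.00, V=4.60; Q4=4.60, Q1=18.40; dissipated=3.600
Op 2: CLOSE 4-2: Q_total=18.60, C_total=5.00, V=3.72; Q4=3.72, Q2=14.88; dissipated=0.484
Total dissipated: 4.084 μJ

Answer: 4.08 μJ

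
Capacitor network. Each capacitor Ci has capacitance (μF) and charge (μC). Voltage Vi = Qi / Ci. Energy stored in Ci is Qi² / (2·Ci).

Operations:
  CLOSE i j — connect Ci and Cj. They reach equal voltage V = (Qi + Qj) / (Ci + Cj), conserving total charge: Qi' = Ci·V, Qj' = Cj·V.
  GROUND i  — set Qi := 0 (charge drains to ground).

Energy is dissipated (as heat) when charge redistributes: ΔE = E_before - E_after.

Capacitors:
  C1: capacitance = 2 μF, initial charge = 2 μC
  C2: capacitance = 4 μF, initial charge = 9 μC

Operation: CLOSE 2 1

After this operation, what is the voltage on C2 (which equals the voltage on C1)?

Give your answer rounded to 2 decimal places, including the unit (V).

Initial: C1(2μF, Q=2μC, V=1.00V), C2(4μF, Q=9μC, V=2.25V)
Op 1: CLOSE 2-1: Q_total=11.00, C_total=6.00, V=1.83; Q2=7.33, Q1=3.67; dissipated=1.042

Answer: 1.83 V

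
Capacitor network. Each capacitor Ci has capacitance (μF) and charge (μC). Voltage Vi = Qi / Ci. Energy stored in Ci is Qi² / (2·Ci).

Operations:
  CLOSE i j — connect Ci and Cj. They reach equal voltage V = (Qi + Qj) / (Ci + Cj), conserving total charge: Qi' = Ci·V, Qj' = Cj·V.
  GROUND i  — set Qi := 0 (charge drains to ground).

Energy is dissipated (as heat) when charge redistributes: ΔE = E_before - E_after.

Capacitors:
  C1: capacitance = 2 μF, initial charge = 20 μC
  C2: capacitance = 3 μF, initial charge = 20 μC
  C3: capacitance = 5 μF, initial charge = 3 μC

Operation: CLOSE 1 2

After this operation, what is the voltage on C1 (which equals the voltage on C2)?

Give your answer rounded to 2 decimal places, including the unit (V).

Answer: 8.00 V

Derivation:
Initial: C1(2μF, Q=20μC, V=10.00V), C2(3μF, Q=20μC, V=6.67V), C3(5μF, Q=3μC, V=0.60V)
Op 1: CLOSE 1-2: Q_total=40.00, C_total=5.00, V=8.00; Q1=16.00, Q2=24.00; dissipated=6.667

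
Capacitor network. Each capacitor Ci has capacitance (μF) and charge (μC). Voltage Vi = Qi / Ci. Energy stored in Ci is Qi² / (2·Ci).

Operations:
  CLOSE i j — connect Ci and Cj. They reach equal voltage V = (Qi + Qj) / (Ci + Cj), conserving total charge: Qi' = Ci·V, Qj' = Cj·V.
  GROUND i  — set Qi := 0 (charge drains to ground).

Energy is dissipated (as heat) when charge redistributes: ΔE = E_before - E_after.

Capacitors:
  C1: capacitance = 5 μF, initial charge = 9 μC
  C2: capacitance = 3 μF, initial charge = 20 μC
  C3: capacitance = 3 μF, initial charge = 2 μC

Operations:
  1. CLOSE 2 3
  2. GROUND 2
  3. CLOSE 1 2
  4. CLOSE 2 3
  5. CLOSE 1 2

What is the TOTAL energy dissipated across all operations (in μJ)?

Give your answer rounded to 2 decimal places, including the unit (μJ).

Initial: C1(5μF, Q=9μC, V=1.80V), C2(3μF, Q=20μC, V=6.67V), C3(3μF, Q=2μC, V=0.67V)
Op 1: CLOSE 2-3: Q_total=22.00, C_total=6.00, V=3.67; Q2=11.00, Q3=11.00; dissipated=27.000
Op 2: GROUND 2: Q2=0; energy lost=20.167
Op 3: CLOSE 1-2: Q_total=9.00, C_total=8.00, V=1.12; Q1=5.62, Q2=3.38; dissipated=3.038
Op 4: CLOSE 2-3: Q_total=14.38, C_total=6.00, V=2.40; Q2=7.19, Q3=7.19; dissipated=4.845
Op 5: CLOSE 1-2: Q_total=12.81, C_total=8.00, V=1.60; Q1=8.01, Q2=4.80; dissipated=1.514
Total dissipated: 56.563 μJ

Answer: 56.56 μJ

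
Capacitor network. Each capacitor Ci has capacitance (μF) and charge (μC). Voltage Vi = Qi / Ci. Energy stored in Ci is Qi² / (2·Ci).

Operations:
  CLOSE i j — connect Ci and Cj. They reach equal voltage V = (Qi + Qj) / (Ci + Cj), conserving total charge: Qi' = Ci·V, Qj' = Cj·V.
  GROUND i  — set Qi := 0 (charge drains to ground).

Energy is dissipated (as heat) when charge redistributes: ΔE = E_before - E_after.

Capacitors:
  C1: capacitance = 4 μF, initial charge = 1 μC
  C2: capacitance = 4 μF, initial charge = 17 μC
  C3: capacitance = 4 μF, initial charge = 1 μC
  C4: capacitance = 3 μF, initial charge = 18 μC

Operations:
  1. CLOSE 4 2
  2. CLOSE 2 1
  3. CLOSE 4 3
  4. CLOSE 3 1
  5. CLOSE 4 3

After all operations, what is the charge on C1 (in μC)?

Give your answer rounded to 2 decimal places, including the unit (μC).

Answer: 9.82 μC

Derivation:
Initial: C1(4μF, Q=1μC, V=0.25V), C2(4μF, Q=17μC, V=4.25V), C3(4μF, Q=1μC, V=0.25V), C4(3μF, Q=18μC, V=6.00V)
Op 1: CLOSE 4-2: Q_total=35.00, C_total=7.00, V=5.00; Q4=15.00, Q2=20.00; dissipated=2.625
Op 2: CLOSE 2-1: Q_total=21.00, C_total=8.00, V=2.62; Q2=10.50, Q1=10.50; dissipated=22.562
Op 3: CLOSE 4-3: Q_total=16.00, C_total=7.00, V=2.29; Q4=6.86, Q3=9.14; dissipated=19.339
Op 4: CLOSE 3-1: Q_total=19.64, C_total=8.00, V=2.46; Q3=9.82, Q1=9.82; dissipated=0.115
Op 5: CLOSE 4-3: Q_total=16.68, C_total=7.00, V=2.38; Q4=7.15, Q3=9.53; dissipated=0.025
Final charges: Q1=9.82, Q2=10.50, Q3=9.53, Q4=7.15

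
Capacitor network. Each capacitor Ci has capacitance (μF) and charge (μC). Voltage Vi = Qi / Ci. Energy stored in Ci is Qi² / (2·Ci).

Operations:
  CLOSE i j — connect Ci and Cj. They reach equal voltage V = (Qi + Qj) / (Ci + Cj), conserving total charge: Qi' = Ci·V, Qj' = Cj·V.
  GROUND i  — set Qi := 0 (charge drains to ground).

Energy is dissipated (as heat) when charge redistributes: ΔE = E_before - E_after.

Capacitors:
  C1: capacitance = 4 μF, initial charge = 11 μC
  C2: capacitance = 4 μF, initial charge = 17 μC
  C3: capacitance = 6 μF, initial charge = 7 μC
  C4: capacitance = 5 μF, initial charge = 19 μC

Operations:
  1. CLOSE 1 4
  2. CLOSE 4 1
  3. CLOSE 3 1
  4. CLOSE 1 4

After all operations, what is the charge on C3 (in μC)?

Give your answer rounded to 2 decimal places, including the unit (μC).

Initial: C1(4μF, Q=11μC, V=2.75V), C2(4μF, Q=17μC, V=4.25V), C3(6μF, Q=7μC, V=1.17V), C4(5μF, Q=19μC, V=3.80V)
Op 1: CLOSE 1-4: Q_total=30.00, C_total=9.00, V=3.33; Q1=13.33, Q4=16.67; dissipated=1.225
Op 2: CLOSE 4-1: Q_total=30.00, C_total=9.00, V=3.33; Q4=16.67, Q1=13.33; dissipated=0.000
Op 3: CLOSE 3-1: Q_total=20.33, C_total=10.00, V=2.03; Q3=12.20, Q1=8.13; dissipated=5.633
Op 4: CLOSE 1-4: Q_total=24.80, C_total=9.00, V=2.76; Q1=11.02, Q4=13.78; dissipated=1.878
Final charges: Q1=11.02, Q2=17.00, Q3=12.20, Q4=13.78

Answer: 12.20 μC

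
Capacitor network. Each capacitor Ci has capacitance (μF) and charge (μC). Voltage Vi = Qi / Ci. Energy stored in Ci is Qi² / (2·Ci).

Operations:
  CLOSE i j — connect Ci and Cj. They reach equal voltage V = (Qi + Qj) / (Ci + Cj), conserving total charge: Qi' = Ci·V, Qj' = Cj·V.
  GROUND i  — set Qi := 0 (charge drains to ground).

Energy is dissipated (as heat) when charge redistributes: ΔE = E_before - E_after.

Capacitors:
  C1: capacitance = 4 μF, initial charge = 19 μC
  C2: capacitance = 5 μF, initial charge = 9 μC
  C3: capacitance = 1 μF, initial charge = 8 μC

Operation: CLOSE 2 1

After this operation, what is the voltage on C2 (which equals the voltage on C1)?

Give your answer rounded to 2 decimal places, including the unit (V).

Answer: 3.11 V

Derivation:
Initial: C1(4μF, Q=19μC, V=4.75V), C2(5μF, Q=9μC, V=1.80V), C3(1μF, Q=8μC, V=8.00V)
Op 1: CLOSE 2-1: Q_total=28.00, C_total=9.00, V=3.11; Q2=15.56, Q1=12.44; dissipated=9.669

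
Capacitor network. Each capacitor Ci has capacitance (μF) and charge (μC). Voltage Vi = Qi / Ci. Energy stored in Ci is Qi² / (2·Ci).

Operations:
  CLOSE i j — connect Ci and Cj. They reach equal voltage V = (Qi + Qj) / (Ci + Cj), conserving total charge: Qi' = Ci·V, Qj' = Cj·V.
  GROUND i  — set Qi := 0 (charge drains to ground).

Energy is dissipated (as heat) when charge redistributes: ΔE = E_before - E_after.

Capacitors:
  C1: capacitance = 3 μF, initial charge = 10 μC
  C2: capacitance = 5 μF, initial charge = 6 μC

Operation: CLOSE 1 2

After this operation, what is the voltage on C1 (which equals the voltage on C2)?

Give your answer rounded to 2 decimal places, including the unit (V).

Answer: 2.00 V

Derivation:
Initial: C1(3μF, Q=10μC, V=3.33V), C2(5μF, Q=6μC, V=1.20V)
Op 1: CLOSE 1-2: Q_total=16.00, C_total=8.00, V=2.00; Q1=6.00, Q2=10.00; dissipated=4.267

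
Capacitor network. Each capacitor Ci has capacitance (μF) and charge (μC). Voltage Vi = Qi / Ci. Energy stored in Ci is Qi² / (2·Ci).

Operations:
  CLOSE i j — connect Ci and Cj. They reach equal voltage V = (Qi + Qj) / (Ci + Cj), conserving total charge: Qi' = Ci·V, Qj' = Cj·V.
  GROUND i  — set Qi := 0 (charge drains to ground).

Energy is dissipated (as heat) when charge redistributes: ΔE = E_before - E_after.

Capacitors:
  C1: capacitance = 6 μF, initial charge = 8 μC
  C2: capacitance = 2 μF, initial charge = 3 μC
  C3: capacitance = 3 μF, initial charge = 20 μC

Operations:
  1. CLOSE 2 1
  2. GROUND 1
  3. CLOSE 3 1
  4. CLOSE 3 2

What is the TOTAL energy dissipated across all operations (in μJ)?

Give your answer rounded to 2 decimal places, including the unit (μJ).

Answer: 50.57 μJ

Derivation:
Initial: C1(6μF, Q=8μC, V=1.33V), C2(2μF, Q=3μC, V=1.50V), C3(3μF, Q=20μC, V=6.67V)
Op 1: CLOSE 2-1: Q_total=11.00, C_total=8.00, V=1.38; Q2=2.75, Q1=8.25; dissipated=0.021
Op 2: GROUND 1: Q1=0; energy lost=5.672
Op 3: CLOSE 3-1: Q_total=20.00, C_total=9.00, V=2.22; Q3=6.67, Q1=13.33; dissipated=44.444
Op 4: CLOSE 3-2: Q_total=9.42, C_total=5.00, V=1.88; Q3=5.65, Q2=3.77; dissipated=0.431
Total dissipated: 50.568 μJ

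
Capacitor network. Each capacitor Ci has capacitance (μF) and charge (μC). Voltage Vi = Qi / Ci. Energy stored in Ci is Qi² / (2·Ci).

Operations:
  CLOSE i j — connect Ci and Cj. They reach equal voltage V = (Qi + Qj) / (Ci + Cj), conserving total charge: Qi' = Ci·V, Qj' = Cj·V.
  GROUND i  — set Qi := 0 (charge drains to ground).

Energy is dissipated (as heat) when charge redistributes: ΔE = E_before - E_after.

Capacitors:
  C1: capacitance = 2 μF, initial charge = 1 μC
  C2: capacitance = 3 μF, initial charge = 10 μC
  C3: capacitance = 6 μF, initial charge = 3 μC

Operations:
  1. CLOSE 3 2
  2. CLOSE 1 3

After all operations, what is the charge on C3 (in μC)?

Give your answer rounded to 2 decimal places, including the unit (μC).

Initial: C1(2μF, Q=1μC, V=0.50V), C2(3μF, Q=10μC, V=3.33V), C3(6μF, Q=3μC, V=0.50V)
Op 1: CLOSE 3-2: Q_total=13.00, C_total=9.00, V=1.44; Q3=8.67, Q2=4.33; dissipated=8.028
Op 2: CLOSE 1-3: Q_total=9.67, C_total=8.00, V=1.21; Q1=2.42, Q3=7.25; dissipated=0.669
Final charges: Q1=2.42, Q2=4.33, Q3=7.25

Answer: 7.25 μC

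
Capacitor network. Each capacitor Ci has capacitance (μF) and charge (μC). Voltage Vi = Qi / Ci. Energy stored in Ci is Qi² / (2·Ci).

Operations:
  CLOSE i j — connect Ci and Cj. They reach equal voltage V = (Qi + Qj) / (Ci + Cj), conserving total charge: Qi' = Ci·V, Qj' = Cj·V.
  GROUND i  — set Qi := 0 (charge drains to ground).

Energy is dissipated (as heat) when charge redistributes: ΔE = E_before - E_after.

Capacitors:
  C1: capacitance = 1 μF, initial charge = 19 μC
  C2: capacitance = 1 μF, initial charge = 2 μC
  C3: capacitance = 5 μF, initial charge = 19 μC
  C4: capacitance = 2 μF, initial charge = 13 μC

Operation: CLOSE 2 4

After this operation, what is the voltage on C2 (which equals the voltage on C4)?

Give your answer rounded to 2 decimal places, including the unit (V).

Initial: C1(1μF, Q=19μC, V=19.00V), C2(1μF, Q=2μC, V=2.00V), C3(5μF, Q=19μC, V=3.80V), C4(2μF, Q=13μC, V=6.50V)
Op 1: CLOSE 2-4: Q_total=15.00, C_total=3.00, V=5.00; Q2=5.00, Q4=10.00; dissipated=6.750

Answer: 5.00 V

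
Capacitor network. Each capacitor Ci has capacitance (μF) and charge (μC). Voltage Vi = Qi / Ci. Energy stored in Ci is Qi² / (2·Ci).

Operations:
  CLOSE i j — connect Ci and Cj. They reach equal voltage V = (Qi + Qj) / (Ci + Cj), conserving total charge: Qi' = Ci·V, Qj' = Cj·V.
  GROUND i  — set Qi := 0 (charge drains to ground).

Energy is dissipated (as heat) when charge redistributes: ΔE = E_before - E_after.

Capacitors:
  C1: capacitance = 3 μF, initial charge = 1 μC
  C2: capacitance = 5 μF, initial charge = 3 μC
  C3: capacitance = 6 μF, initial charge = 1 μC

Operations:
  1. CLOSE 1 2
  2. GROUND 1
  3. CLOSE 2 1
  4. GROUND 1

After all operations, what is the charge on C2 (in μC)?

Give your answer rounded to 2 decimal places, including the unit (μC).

Initial: C1(3μF, Q=1μC, V=0.33V), C2(5μF, Q=3μC, V=0.60V), C3(6μF, Q=1μC, V=0.17V)
Op 1: CLOSE 1-2: Q_total=4.00, C_total=8.00, V=0.50; Q1=1.50, Q2=2.50; dissipated=0.067
Op 2: GROUND 1: Q1=0; energy lost=0.375
Op 3: CLOSE 2-1: Q_total=2.50, C_total=8.00, V=0.31; Q2=1.56, Q1=0.94; dissipated=0.234
Op 4: GROUND 1: Q1=0; energy lost=0.146
Final charges: Q1=0.00, Q2=1.56, Q3=1.00

Answer: 1.56 μC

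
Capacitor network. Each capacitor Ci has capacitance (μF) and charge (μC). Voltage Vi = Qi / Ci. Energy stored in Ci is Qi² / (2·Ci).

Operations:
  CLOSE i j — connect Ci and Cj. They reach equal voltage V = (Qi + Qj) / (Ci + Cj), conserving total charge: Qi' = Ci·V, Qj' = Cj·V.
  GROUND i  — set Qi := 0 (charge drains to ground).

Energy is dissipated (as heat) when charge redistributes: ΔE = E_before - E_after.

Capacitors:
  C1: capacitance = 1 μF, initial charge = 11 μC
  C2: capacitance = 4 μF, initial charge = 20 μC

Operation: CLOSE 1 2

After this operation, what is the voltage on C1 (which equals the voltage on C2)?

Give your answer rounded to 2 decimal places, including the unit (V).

Initial: C1(1μF, Q=11μC, V=11.00V), C2(4μF, Q=20μC, V=5.00V)
Op 1: CLOSE 1-2: Q_total=31.00, C_total=5.00, V=6.20; Q1=6.20, Q2=24.80; dissipated=14.400

Answer: 6.20 V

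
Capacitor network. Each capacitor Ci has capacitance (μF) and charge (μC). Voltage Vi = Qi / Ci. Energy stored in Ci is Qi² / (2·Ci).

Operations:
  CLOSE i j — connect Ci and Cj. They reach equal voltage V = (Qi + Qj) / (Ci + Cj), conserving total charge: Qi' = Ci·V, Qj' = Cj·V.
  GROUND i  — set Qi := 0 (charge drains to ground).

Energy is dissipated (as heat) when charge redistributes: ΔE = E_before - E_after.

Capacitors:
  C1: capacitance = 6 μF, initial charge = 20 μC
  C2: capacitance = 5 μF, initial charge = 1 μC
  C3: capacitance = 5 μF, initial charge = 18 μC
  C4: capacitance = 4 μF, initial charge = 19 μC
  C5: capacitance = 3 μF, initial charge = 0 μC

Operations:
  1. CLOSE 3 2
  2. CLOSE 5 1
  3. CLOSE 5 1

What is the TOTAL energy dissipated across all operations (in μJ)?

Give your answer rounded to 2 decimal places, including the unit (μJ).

Initial: C1(6μF, Q=20μC, V=3.33V), C2(5μF, Q=1μC, V=0.20V), C3(5μF, Q=18μC, V=3.60V), C4(4μF, Q=19μC, V=4.75V), C5(3μF, Q=0μC, V=0.00V)
Op 1: CLOSE 3-2: Q_total=19.00, C_total=10.00, V=1.90; Q3=9.50, Q2=9.50; dissipated=14.450
Op 2: CLOSE 5-1: Q_total=20.00, C_total=9.00, V=2.22; Q5=6.67, Q1=13.33; dissipated=11.111
Op 3: CLOSE 5-1: Q_total=20.00, C_total=9.00, V=2.22; Q5=6.67, Q1=13.33; dissipated=0.000
Total dissipated: 25.561 μJ

Answer: 25.56 μJ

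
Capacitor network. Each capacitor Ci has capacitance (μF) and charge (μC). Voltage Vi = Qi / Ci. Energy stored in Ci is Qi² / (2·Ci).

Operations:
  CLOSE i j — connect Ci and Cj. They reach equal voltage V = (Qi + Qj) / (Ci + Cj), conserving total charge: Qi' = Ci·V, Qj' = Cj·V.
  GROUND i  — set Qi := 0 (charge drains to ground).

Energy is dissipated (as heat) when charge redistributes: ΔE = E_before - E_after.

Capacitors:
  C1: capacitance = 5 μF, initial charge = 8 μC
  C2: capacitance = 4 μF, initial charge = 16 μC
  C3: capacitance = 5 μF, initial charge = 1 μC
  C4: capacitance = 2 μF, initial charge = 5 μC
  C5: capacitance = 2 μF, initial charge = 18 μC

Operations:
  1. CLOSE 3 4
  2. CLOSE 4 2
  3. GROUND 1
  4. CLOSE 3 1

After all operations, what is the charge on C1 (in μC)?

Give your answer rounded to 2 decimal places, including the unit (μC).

Answer: 2.14 μC

Derivation:
Initial: C1(5μF, Q=8μC, V=1.60V), C2(4μF, Q=16μC, V=4.00V), C3(5μF, Q=1μC, V=0.20V), C4(2μF, Q=5μC, V=2.50V), C5(2μF, Q=18μC, V=9.00V)
Op 1: CLOSE 3-4: Q_total=6.00, C_total=7.00, V=0.86; Q3=4.29, Q4=1.71; dissipated=3.779
Op 2: CLOSE 4-2: Q_total=17.71, C_total=6.00, V=2.95; Q4=5.90, Q2=11.81; dissipated=6.585
Op 3: GROUND 1: Q1=0; energy lost=6.400
Op 4: CLOSE 3-1: Q_total=4.29, C_total=10.00, V=0.43; Q3=2.14, Q1=2.14; dissipated=0.918
Final charges: Q1=2.14, Q2=11.81, Q3=2.14, Q4=5.90, Q5=18.00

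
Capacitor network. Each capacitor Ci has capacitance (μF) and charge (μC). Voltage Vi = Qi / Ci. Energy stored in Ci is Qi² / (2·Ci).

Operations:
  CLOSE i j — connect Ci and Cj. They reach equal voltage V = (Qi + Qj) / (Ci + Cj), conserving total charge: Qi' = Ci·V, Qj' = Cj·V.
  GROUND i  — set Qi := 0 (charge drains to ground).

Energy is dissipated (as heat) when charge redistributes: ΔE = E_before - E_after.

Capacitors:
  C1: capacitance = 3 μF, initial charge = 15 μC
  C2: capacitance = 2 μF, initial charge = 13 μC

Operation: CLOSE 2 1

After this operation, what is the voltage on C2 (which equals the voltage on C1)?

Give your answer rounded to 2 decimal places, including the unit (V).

Initial: C1(3μF, Q=15μC, V=5.00V), C2(2μF, Q=13μC, V=6.50V)
Op 1: CLOSE 2-1: Q_total=28.00, C_total=5.00, V=5.60; Q2=11.20, Q1=16.80; dissipated=1.350

Answer: 5.60 V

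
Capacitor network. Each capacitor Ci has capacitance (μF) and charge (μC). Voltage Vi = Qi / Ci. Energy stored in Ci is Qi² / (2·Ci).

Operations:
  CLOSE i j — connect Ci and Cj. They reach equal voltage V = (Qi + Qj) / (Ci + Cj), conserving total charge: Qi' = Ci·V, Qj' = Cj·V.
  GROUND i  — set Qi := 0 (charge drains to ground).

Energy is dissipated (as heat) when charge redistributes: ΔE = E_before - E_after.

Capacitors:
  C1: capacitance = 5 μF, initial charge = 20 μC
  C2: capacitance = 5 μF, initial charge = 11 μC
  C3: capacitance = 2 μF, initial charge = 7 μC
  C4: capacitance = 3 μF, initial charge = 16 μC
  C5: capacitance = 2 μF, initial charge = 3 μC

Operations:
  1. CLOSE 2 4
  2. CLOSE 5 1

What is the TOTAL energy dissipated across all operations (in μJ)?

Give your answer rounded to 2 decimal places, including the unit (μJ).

Answer: 13.67 μJ

Derivation:
Initial: C1(5μF, Q=20μC, V=4.00V), C2(5μF, Q=11μC, V=2.20V), C3(2μF, Q=7μC, V=3.50V), C4(3μF, Q=16μC, V=5.33V), C5(2μF, Q=3μC, V=1.50V)
Op 1: CLOSE 2-4: Q_total=27.00, C_total=8.00, V=3.38; Q2=16.88, Q4=10.12; dissipated=9.204
Op 2: CLOSE 5-1: Q_total=23.00, C_total=7.00, V=3.29; Q5=6.57, Q1=16.43; dissipated=4.464
Total dissipated: 13.668 μJ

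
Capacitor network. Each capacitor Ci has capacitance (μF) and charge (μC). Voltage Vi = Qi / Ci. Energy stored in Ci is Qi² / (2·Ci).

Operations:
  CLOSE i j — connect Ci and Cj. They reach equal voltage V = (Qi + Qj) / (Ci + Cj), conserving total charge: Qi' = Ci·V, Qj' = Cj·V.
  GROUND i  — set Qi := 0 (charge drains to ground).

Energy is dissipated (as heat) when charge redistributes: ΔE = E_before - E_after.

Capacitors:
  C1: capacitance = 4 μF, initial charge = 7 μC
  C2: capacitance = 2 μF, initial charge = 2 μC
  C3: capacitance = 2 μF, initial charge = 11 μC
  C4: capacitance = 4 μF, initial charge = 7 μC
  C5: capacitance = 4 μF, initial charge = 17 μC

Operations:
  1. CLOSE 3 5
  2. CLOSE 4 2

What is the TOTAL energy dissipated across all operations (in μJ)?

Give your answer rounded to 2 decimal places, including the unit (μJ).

Initial: C1(4μF, Q=7μC, V=1.75V), C2(2μF, Q=2μC, V=1.00V), C3(2μF, Q=11μC, V=5.50V), C4(4μF, Q=7μC, V=1.75V), C5(4μF, Q=17μC, V=4.25V)
Op 1: CLOSE 3-5: Q_total=28.00, C_total=6.00, V=4.67; Q3=9.33, Q5=18.67; dissipated=1.042
Op 2: CLOSE 4-2: Q_total=9.00, C_total=6.00, V=1.50; Q4=6.00, Q2=3.00; dissipated=0.375
Total dissipated: 1.417 μJ

Answer: 1.42 μJ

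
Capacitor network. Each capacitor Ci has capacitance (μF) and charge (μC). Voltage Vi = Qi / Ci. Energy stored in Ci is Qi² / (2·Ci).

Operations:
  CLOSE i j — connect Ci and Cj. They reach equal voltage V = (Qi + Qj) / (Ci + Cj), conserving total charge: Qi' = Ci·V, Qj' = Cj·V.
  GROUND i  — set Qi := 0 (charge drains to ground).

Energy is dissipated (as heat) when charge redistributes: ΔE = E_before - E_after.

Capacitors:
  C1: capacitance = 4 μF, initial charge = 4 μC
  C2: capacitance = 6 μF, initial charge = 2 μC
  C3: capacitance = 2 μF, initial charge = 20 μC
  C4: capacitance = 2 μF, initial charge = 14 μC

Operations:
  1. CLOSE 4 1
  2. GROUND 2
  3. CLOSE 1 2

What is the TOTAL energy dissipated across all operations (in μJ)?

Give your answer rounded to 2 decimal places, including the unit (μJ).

Answer: 35.13 μJ

Derivation:
Initial: C1(4μF, Q=4μC, V=1.00V), C2(6μF, Q=2μC, V=0.33V), C3(2μF, Q=20μC, V=10.00V), C4(2μF, Q=14μC, V=7.00V)
Op 1: CLOSE 4-1: Q_total=18.00, C_total=6.00, V=3.00; Q4=6.00, Q1=12.00; dissipated=24.000
Op 2: GROUND 2: Q2=0; energy lost=0.333
Op 3: CLOSE 1-2: Q_total=12.00, C_total=10.00, V=1.20; Q1=4.80, Q2=7.20; dissipated=10.800
Total dissipated: 35.133 μJ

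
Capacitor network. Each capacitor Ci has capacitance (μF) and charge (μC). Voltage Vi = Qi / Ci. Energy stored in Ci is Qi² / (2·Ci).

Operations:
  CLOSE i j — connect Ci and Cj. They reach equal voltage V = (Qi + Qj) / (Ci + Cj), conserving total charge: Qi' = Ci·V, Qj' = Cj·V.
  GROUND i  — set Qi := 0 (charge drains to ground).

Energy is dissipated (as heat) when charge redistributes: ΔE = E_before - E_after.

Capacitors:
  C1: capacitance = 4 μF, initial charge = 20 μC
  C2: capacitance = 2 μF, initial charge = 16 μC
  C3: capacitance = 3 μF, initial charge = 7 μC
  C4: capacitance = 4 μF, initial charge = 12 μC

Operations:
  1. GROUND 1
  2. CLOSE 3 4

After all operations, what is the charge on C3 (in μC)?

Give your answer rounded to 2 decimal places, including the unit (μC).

Initial: C1(4μF, Q=20μC, V=5.00V), C2(2μF, Q=16μC, V=8.00V), C3(3μF, Q=7μC, V=2.33V), C4(4μF, Q=12μC, V=3.00V)
Op 1: GROUND 1: Q1=0; energy lost=50.000
Op 2: CLOSE 3-4: Q_total=19.00, C_total=7.00, V=2.71; Q3=8.14, Q4=10.86; dissipated=0.381
Final charges: Q1=0.00, Q2=16.00, Q3=8.14, Q4=10.86

Answer: 8.14 μC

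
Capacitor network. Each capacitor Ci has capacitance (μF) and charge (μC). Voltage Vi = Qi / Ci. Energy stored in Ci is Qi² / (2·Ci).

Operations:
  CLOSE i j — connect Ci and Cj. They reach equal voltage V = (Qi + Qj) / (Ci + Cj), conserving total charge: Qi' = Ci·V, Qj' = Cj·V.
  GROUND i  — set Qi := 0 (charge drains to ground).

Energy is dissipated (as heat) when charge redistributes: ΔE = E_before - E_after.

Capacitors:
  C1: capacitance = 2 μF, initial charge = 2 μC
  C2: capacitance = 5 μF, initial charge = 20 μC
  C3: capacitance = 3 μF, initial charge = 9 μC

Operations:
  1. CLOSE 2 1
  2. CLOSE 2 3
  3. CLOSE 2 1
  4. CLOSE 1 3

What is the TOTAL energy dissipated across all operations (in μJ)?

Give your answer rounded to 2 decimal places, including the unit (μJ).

Initial: C1(2μF, Q=2μC, V=1.00V), C2(5μF, Q=20μC, V=4.00V), C3(3μF, Q=9μC, V=3.00V)
Op 1: CLOSE 2-1: Q_total=22.00, C_total=7.00, V=3.14; Q2=15.71, Q1=6.29; dissipated=6.429
Op 2: CLOSE 2-3: Q_total=24.71, C_total=8.00, V=3.09; Q2=15.45, Q3=9.27; dissipated=0.019
Op 3: CLOSE 2-1: Q_total=21.73, C_total=7.00, V=3.10; Q2=15.52, Q1=6.21; dissipated=0.002
Op 4: CLOSE 1-3: Q_total=15.48, C_total=5.00, V=3.10; Q1=6.19, Q3=9.29; dissipated=0.000
Total dissipated: 6.450 μJ

Answer: 6.45 μJ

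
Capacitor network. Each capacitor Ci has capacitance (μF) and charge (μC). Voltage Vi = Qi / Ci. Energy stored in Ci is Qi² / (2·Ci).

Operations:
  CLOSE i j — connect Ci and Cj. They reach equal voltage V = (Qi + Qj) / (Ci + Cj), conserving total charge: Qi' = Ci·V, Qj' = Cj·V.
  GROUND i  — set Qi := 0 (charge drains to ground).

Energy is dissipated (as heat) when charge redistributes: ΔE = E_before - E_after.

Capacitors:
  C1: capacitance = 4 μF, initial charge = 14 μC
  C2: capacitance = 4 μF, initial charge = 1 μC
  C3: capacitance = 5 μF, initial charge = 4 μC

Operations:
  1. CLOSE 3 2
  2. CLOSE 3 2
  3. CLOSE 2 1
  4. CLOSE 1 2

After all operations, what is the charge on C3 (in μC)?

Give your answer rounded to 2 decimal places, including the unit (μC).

Answer: 2.78 μC

Derivation:
Initial: C1(4μF, Q=14μC, V=3.50V), C2(4μF, Q=1μC, V=0.25V), C3(5μF, Q=4μC, V=0.80V)
Op 1: CLOSE 3-2: Q_total=5.00, C_total=9.00, V=0.56; Q3=2.78, Q2=2.22; dissipated=0.336
Op 2: CLOSE 3-2: Q_total=5.00, C_total=9.00, V=0.56; Q3=2.78, Q2=2.22; dissipated=0.000
Op 3: CLOSE 2-1: Q_total=16.22, C_total=8.00, V=2.03; Q2=8.11, Q1=8.11; dissipated=8.670
Op 4: CLOSE 1-2: Q_total=16.22, C_total=8.00, V=2.03; Q1=8.11, Q2=8.11; dissipated=0.000
Final charges: Q1=8.11, Q2=8.11, Q3=2.78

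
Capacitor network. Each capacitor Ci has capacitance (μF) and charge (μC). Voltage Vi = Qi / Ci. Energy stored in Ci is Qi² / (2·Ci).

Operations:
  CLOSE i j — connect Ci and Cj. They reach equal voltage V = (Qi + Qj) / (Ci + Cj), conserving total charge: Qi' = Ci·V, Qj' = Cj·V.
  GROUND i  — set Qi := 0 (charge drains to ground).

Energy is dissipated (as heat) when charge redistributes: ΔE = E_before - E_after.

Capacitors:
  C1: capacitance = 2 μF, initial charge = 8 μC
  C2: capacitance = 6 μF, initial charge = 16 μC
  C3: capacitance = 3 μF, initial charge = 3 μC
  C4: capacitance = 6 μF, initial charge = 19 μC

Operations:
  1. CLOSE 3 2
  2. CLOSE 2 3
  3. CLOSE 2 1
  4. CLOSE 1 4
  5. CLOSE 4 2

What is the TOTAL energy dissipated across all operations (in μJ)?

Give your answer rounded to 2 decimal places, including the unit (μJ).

Initial: C1(2μF, Q=8μC, V=4.00V), C2(6μF, Q=16μC, V=2.67V), C3(3μF, Q=3μC, V=1.00V), C4(6μF, Q=19μC, V=3.17V)
Op 1: CLOSE 3-2: Q_total=19.00, C_total=9.00, V=2.11; Q3=6.33, Q2=12.67; dissipated=2.778
Op 2: CLOSE 2-3: Q_total=19.00, C_total=9.00, V=2.11; Q2=12.67, Q3=6.33; dissipated=0.000
Op 3: CLOSE 2-1: Q_total=20.67, C_total=8.00, V=2.58; Q2=15.50, Q1=5.17; dissipated=2.676
Op 4: CLOSE 1-4: Q_total=24.17, C_total=8.00, V=3.02; Q1=6.04, Q4=18.12; dissipated=0.255
Op 5: CLOSE 4-2: Q_total=33.62, C_total=12.00, V=2.80; Q4=16.81, Q2=16.81; dissipated=0.287
Total dissipated: 5.996 μJ

Answer: 6.00 μJ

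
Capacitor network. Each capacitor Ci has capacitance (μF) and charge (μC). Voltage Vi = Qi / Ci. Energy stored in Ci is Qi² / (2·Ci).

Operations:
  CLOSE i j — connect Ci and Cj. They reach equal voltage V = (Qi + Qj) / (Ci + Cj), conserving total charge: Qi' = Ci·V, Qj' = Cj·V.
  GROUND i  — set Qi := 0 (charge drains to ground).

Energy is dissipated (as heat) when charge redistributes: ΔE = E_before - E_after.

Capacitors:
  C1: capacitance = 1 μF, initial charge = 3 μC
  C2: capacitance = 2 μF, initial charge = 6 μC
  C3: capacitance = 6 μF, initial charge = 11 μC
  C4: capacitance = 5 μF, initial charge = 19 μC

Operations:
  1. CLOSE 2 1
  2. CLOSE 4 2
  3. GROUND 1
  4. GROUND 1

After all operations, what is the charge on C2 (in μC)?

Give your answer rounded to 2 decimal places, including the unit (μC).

Answer: 7.14 μC

Derivation:
Initial: C1(1μF, Q=3μC, V=3.00V), C2(2μF, Q=6μC, V=3.00V), C3(6μF, Q=11μC, V=1.83V), C4(5μF, Q=19μC, V=3.80V)
Op 1: CLOSE 2-1: Q_total=9.00, C_total=3.00, V=3.00; Q2=6.00, Q1=3.00; dissipated=0.000
Op 2: CLOSE 4-2: Q_total=25.00, C_total=7.00, V=3.57; Q4=17.86, Q2=7.14; dissipated=0.457
Op 3: GROUND 1: Q1=0; energy lost=4.500
Op 4: GROUND 1: Q1=0; energy lost=0.000
Final charges: Q1=0.00, Q2=7.14, Q3=11.00, Q4=17.86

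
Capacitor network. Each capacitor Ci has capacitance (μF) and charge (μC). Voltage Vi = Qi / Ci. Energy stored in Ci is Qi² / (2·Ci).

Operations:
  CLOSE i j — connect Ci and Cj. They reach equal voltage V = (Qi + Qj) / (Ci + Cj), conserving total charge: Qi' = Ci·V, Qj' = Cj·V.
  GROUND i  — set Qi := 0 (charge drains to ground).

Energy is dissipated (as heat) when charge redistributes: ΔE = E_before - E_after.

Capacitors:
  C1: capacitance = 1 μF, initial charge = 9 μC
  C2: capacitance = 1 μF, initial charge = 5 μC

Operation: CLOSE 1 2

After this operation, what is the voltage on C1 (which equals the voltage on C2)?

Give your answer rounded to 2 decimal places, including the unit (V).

Answer: 7.00 V

Derivation:
Initial: C1(1μF, Q=9μC, V=9.00V), C2(1μF, Q=5μC, V=5.00V)
Op 1: CLOSE 1-2: Q_total=14.00, C_total=2.00, V=7.00; Q1=7.00, Q2=7.00; dissipated=4.000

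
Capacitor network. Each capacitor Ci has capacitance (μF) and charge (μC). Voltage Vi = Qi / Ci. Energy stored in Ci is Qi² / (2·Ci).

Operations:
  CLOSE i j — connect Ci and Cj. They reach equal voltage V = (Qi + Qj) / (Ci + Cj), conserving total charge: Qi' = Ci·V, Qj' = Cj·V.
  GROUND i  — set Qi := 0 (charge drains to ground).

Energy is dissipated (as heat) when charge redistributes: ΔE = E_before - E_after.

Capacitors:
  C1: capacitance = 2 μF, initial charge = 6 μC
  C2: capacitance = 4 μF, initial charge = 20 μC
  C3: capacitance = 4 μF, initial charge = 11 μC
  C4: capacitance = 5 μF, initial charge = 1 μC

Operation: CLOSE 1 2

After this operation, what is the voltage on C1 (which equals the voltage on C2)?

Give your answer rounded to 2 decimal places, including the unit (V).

Initial: C1(2μF, Q=6μC, V=3.00V), C2(4μF, Q=20μC, V=5.00V), C3(4μF, Q=11μC, V=2.75V), C4(5μF, Q=1μC, V=0.20V)
Op 1: CLOSE 1-2: Q_total=26.00, C_total=6.00, V=4.33; Q1=8.67, Q2=17.33; dissipated=2.667

Answer: 4.33 V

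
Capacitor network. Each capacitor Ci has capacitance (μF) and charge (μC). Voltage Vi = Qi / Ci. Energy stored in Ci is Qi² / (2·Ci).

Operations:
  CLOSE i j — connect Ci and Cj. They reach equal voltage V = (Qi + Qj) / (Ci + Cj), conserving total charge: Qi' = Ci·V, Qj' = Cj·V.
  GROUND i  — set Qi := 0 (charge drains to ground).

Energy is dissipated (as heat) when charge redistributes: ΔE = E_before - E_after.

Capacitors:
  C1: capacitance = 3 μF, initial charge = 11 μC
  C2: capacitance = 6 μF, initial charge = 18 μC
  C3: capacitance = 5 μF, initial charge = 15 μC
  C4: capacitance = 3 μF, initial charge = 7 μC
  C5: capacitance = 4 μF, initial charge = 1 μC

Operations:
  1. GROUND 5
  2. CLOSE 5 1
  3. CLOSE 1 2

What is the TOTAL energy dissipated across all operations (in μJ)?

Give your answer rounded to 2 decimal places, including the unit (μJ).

Answer: 13.69 μJ

Derivation:
Initial: C1(3μF, Q=11μC, V=3.67V), C2(6μF, Q=18μC, V=3.00V), C3(5μF, Q=15μC, V=3.00V), C4(3μF, Q=7μC, V=2.33V), C5(4μF, Q=1μC, V=0.25V)
Op 1: GROUND 5: Q5=0; energy lost=0.125
Op 2: CLOSE 5-1: Q_total=11.00, C_total=7.00, V=1.57; Q5=6.29, Q1=4.71; dissipated=11.524
Op 3: CLOSE 1-2: Q_total=22.71, C_total=9.00, V=2.52; Q1=7.57, Q2=15.14; dissipated=2.041
Total dissipated: 13.690 μJ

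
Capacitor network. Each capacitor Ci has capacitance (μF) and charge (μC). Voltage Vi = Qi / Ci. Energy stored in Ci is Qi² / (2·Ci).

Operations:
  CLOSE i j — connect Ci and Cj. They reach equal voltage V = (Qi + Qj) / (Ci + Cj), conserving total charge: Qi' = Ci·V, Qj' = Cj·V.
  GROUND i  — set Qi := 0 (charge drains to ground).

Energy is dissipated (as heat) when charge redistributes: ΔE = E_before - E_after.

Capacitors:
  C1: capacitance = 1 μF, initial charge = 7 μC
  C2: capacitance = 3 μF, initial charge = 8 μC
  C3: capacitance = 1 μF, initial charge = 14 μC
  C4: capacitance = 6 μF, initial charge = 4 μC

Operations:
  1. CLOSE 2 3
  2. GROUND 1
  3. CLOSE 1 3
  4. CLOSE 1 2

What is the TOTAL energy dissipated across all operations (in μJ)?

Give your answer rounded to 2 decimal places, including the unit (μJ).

Initial: C1(1μF, Q=7μC, V=7.00V), C2(3μF, Q=8μC, V=2.67V), C3(1μF, Q=14μC, V=14.00V), C4(6μF, Q=4μC, V=0.67V)
Op 1: CLOSE 2-3: Q_total=22.00, C_total=4.00, V=5.50; Q2=16.50, Q3=5.50; dissipated=48.167
Op 2: GROUND 1: Q1=0; energy lost=24.500
Op 3: CLOSE 1-3: Q_total=5.50, C_total=2.00, V=2.75; Q1=2.75, Q3=2.75; dissipated=7.562
Op 4: CLOSE 1-2: Q_total=19.25, C_total=4.00, V=4.81; Q1=4.81, Q2=14.44; dissipated=2.836
Total dissipated: 83.065 μJ

Answer: 83.07 μJ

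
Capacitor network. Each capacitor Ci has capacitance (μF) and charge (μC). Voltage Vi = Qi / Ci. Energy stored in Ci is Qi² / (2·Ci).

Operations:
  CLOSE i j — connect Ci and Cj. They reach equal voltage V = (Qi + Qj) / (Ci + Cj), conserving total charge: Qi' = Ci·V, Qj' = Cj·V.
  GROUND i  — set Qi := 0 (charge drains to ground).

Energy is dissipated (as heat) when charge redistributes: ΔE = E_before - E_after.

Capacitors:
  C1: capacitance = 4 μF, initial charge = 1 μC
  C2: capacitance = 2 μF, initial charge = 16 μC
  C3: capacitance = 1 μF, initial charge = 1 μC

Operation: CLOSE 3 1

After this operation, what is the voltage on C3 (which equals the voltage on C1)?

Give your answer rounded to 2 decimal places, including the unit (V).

Answer: 0.40 V

Derivation:
Initial: C1(4μF, Q=1μC, V=0.25V), C2(2μF, Q=16μC, V=8.00V), C3(1μF, Q=1μC, V=1.00V)
Op 1: CLOSE 3-1: Q_total=2.00, C_total=5.00, V=0.40; Q3=0.40, Q1=1.60; dissipated=0.225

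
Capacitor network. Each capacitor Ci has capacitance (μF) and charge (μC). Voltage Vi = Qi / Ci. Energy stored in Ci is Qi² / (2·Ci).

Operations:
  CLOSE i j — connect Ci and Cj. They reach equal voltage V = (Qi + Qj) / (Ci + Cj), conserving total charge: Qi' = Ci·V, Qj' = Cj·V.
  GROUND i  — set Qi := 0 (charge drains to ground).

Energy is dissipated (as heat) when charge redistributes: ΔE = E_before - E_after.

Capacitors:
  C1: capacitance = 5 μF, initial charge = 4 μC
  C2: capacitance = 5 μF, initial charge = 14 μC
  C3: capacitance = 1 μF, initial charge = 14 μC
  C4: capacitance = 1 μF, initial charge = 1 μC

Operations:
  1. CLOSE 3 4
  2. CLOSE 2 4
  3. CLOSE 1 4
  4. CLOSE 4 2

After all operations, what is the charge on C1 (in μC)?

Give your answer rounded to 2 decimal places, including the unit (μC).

Answer: 6.32 μC

Derivation:
Initial: C1(5μF, Q=4μC, V=0.80V), C2(5μF, Q=14μC, V=2.80V), C3(1μF, Q=14μC, V=14.00V), C4(1μF, Q=1μC, V=1.00V)
Op 1: CLOSE 3-4: Q_total=15.00, C_total=2.00, V=7.50; Q3=7.50, Q4=7.50; dissipated=42.250
Op 2: CLOSE 2-4: Q_total=21.50, C_total=6.00, V=3.58; Q2=17.92, Q4=3.58; dissipated=9.204
Op 3: CLOSE 1-4: Q_total=7.58, C_total=6.00, V=1.26; Q1=6.32, Q4=1.26; dissipated=3.228
Op 4: CLOSE 4-2: Q_total=19.18, C_total=6.00, V=3.20; Q4=3.20, Q2=15.98; dissipated=2.242
Final charges: Q1=6.32, Q2=15.98, Q3=7.50, Q4=3.20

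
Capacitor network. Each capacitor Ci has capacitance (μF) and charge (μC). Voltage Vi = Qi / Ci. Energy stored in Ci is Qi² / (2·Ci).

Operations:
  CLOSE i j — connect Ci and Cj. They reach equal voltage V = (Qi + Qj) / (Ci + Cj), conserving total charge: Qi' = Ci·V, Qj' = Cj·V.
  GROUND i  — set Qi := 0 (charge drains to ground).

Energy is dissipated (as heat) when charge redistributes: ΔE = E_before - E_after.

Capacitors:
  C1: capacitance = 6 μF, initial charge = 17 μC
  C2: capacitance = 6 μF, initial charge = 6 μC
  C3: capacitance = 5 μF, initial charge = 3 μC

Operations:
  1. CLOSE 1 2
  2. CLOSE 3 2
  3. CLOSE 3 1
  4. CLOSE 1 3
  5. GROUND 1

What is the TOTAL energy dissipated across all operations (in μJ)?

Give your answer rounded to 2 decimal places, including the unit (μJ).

Answer: 16.01 μJ

Derivation:
Initial: C1(6μF, Q=17μC, V=2.83V), C2(6μF, Q=6μC, V=1.00V), C3(5μF, Q=3μC, V=0.60V)
Op 1: CLOSE 1-2: Q_total=23.00, C_total=12.00, V=1.92; Q1=11.50, Q2=11.50; dissipated=5.042
Op 2: CLOSE 3-2: Q_total=14.50, C_total=11.00, V=1.32; Q3=6.59, Q2=7.91; dissipated=2.364
Op 3: CLOSE 3-1: Q_total=18.09, C_total=11.00, V=1.64; Q3=8.22, Q1=9.87; dissipated=0.488
Op 4: CLOSE 1-3: Q_total=18.09, C_total=11.00, V=1.64; Q1=9.87, Q3=8.22; dissipated=0.000
Op 5: GROUND 1: Q1=0; energy lost=8.114
Total dissipated: 16.009 μJ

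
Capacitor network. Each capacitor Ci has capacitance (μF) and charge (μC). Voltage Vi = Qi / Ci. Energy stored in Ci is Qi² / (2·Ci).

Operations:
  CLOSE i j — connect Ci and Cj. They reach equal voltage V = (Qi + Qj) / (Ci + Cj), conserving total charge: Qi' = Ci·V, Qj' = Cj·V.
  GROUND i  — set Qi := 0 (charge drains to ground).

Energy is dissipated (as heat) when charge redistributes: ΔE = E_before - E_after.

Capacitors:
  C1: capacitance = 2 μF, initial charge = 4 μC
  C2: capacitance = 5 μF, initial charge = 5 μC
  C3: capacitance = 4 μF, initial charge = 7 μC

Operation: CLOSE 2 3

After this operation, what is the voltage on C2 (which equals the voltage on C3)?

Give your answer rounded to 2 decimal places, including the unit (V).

Initial: C1(2μF, Q=4μC, V=2.00V), C2(5μF, Q=5μC, V=1.00V), C3(4μF, Q=7μC, V=1.75V)
Op 1: CLOSE 2-3: Q_total=12.00, C_total=9.00, V=1.33; Q2=6.67, Q3=5.33; dissipated=0.625

Answer: 1.33 V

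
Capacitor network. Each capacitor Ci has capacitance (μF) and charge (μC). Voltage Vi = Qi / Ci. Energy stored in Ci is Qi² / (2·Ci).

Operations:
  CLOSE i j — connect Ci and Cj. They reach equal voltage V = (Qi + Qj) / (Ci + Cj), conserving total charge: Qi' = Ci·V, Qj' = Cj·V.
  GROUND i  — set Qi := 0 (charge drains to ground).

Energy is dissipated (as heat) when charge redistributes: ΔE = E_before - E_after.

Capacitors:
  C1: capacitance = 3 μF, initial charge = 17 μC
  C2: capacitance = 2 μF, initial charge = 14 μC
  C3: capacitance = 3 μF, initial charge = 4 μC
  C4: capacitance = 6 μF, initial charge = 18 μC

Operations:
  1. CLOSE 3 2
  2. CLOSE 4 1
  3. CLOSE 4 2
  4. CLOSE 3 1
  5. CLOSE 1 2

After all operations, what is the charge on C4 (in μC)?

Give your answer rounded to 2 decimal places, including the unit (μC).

Initial: C1(3μF, Q=17μC, V=5.67V), C2(2μF, Q=14μC, V=7.00V), C3(3μF, Q=4μC, V=1.33V), C4(6μF, Q=18μC, V=3.00V)
Op 1: CLOSE 3-2: Q_total=18.00, C_total=5.00, V=3.60; Q3=10.80, Q2=7.20; dissipated=19.267
Op 2: CLOSE 4-1: Q_total=35.00, C_total=9.00, V=3.89; Q4=23.33, Q1=11.67; dissipated=7.111
Op 3: CLOSE 4-2: Q_total=30.53, C_total=8.00, V=3.82; Q4=22.90, Q2=7.63; dissipated=0.063
Op 4: CLOSE 3-1: Q_total=22.47, C_total=6.00, V=3.74; Q3=11.23, Q1=11.23; dissipated=0.063
Op 5: CLOSE 1-2: Q_total=18.87, C_total=5.00, V=3.77; Q1=11.32, Q2=7.55; dissipated=0.003
Final charges: Q1=11.32, Q2=7.55, Q3=11.23, Q4=22.90

Answer: 22.90 μC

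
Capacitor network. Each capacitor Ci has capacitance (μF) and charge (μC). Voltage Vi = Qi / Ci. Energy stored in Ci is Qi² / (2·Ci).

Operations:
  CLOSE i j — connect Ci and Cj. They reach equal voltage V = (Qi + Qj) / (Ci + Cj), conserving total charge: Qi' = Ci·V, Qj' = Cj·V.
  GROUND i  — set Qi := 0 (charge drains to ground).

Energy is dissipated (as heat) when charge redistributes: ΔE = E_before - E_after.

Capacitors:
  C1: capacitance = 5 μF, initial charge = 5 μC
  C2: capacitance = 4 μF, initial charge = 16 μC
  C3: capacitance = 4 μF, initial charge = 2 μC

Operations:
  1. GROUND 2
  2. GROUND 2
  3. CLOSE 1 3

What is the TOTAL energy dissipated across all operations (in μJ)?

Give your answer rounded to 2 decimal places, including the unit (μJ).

Initial: C1(5μF, Q=5μC, V=1.00V), C2(4μF, Q=16μC, V=4.00V), C3(4μF, Q=2μC, V=0.50V)
Op 1: GROUND 2: Q2=0; energy lost=32.000
Op 2: GROUND 2: Q2=0; energy lost=0.000
Op 3: CLOSE 1-3: Q_total=7.00, C_total=9.00, V=0.78; Q1=3.89, Q3=3.11; dissipated=0.278
Total dissipated: 32.278 μJ

Answer: 32.28 μJ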